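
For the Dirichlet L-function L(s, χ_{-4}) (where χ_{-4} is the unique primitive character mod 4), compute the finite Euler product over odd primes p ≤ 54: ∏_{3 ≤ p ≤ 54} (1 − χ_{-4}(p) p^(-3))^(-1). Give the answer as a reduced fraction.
∏ = 825131832927904152751703886265311831503045/851571808026684219819301170519057245405184

The odd primes p ≤ 54 are [3, 5, 7, 11, 13, 17, 19, 23, 29, 31, 37, 41, 43, 47, 53]. For each, χ(p) = 1 if p ≡ 1 mod 4, χ(p) = −1 if p ≡ 3 mod 4. Taking (1 − χ(p)/p^3)^(-1) = p^3/(p^3 − χ(p)): (1 − (-1)/3^3)^(-1) · (1 − (1)/5^3)^(-1) · (1 − (-1)/7^3)^(-1) · (1 − (-1)/11^3)^(-1) · (1 − (1)/13^3)^(-1) · (1 − (1)/17^3)^(-1) · (1 − (-1)/19^3)^(-1) · (1 − (-1)/23^3)^(-1) · (1 − (1)/29^3)^(-1) · (1 − (-1)/31^3)^(-1) · (1 − (1)/37^3)^(-1) · (1 − (1)/41^3)^(-1) · (1 − (-1)/43^3)^(-1) · (1 − (-1)/47^3)^(-1) · (1 − (1)/53^3)^(-1) = 825131832927904152751703886265311831503045/851571808026684219819301170519057245405184.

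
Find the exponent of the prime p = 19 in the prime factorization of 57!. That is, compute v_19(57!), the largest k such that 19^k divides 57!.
v_19(57!) = 3

Legendre's formula: v_p(n!) = Σ_{k ≥ 1} ⌊n / p^k⌋. For p = 19, n = 57, the terms are:
  ⌊57/19^1⌋ = ⌊57/19⌋ = 3
(the next term ⌊57/19^2⌋ = 0, terminating the sum). Summing: v_19(57!) = 3 = 3.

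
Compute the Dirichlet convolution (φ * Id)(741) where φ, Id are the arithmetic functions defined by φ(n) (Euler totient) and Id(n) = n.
(φ * Id)(741) = 4625

Divisors of 741: [1, 3, 13, 19, 39, 57, 247, 741]. For each d | 741:
  d = 1: φ(1) · Id(741/1) = 1 · 741 = 741
  d = 3: φ(3) · Id(741/3) = 2 · 247 = 494
  d = 13: φ(13) · Id(741/13) = 12 · 57 = 684
  d = 19: φ(19) · Id(741/19) = 18 · 39 = 702
  d = 39: φ(39) · Id(741/39) = 24 · 19 = 456
  d = 57: φ(57) · Id(741/57) = 36 · 13 = 468
  d = 247: φ(247) · Id(741/247) = 216 · 3 = 648
  d = 741: φ(741) · Id(741/741) = 432 · 1 = 432
Summing: (φ * Id)(741) = 741 + 494 + 684 + 702 + 456 + 468 + 648 + 432 = 4625.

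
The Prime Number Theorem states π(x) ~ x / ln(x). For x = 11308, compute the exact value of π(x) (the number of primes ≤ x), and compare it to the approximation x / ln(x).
π(11308) = 1366;  x/ln(x) ≈ 1211.58;  relative error ≈ 11.30%.

Directly count primes up to 11308: π(11308) = 1366. The PNT approximation gives 11308/ln(11308) ≈ 11308/9.33327 ≈ 1211.58. Relative error (π(x) − x/ln(x)) / π(x) ≈ 11.30%; the approximation is known to undercount slightly (Li(x) is a better estimate).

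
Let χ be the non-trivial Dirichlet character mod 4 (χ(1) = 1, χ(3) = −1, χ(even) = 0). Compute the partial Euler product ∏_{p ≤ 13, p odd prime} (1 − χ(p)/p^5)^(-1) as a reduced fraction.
∏ = 700807599951834375/703510729567397888

The odd primes p ≤ 13 are [3, 5, 7, 11, 13]. For each, χ(p) = 1 if p ≡ 1 mod 4, χ(p) = −1 if p ≡ 3 mod 4. Taking (1 − χ(p)/p^5)^(-1) = p^5/(p^5 − χ(p)): (1 − (-1)/3^5)^(-1) · (1 − (1)/5^5)^(-1) · (1 − (-1)/7^5)^(-1) · (1 − (-1)/11^5)^(-1) · (1 − (1)/13^5)^(-1) = 700807599951834375/703510729567397888.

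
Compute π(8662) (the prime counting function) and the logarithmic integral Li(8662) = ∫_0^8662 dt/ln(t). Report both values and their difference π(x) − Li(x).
π(8662) = 1077;  Li(8662) ≈ 1099.75;  π(x) − Li(x) ≈ -22.75.

Direct count of primes ≤ 8662 gives π(8662) = 1077. Numerical evaluation of the logarithmic integral gives Li(8662) ≈ 1099.75. The difference π(x) − Li(x) ≈ -22.75 is typically negative for small/moderate x (Li(x) overestimates), though Littlewood's theorem shows this sign changes infinitely often.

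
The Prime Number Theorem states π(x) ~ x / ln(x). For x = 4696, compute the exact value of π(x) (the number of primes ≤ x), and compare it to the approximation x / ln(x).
π(4696) = 634;  x/ln(x) ≈ 555.45;  relative error ≈ 12.39%.

Directly count primes up to 4696: π(4696) = 634. The PNT approximation gives 4696/ln(4696) ≈ 4696/8.45447 ≈ 555.45. Relative error (π(x) − x/ln(x)) / π(x) ≈ 12.39%; the approximation is known to undercount slightly (Li(x) is a better estimate).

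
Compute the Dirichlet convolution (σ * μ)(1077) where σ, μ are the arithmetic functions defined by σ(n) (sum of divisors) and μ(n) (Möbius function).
(σ * μ)(1077) = 1077

Divisors of 1077: [1, 3, 359, 1077]. For each d | 1077:
  d = 1: σ(1) · μ(1077/1) = 1 · 1 = 1
  d = 3: σ(3) · μ(1077/3) = 4 · -1 = -4
  d = 359: σ(359) · μ(1077/359) = 360 · -1 = -360
  d = 1077: σ(1077) · μ(1077/1077) = 1440 · 1 = 1440
Summing: (σ * μ)(1077) = 1 + -4 + -360 + 1440 = 1077.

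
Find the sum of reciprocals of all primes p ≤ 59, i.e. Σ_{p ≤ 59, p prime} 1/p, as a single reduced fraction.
Σ 1/p = 3263815694539731437539/1922760350154212639070

π(59) = 17, so the primes ≤ 59 are [2, 3, 5, 7, 11, 13, 17, 19, 23, 29, 31, 37, 41, 43, 47, 53, 59]. Summing 1/p over these primes: 3263815694539731437539/1922760350154212639070 ≈ 1.6975. Mertens estimate ln ln(59) + 0.2615 ≈ 1.6670.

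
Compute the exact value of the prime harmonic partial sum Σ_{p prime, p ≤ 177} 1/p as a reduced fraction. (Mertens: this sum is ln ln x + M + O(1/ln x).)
Σ 1/p = 319420215161551700804173656907103406301944826032199624513259054823197/166589903787325219380851695350896256250980509594874862046961683989710

π(177) = 40, so the primes ≤ 177 are [2, 3, 5, 7, 11, 13, 17, 19, 23, 29, 31, 37, 41, 43, 47, 53, 59, 61, 67, 71, 73, 79, 83, 89, 97, 101, 103, 107, 109, 113, 127, 131, 137, 139, 149, 151, 157, 163, 167, 173]. Summing 1/p over these primes: 319420215161551700804173656907103406301944826032199624513259054823197/166589903787325219380851695350896256250980509594874862046961683989710 ≈ 1.9174. Mertens estimate ln ln(177) + 0.2615 ≈ 1.9056.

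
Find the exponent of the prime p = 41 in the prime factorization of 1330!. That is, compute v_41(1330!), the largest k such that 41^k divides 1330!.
v_41(1330!) = 32

Legendre's formula: v_p(n!) = Σ_{k ≥ 1} ⌊n / p^k⌋. For p = 41, n = 1330, the terms are:
  ⌊1330/41^1⌋ = ⌊1330/41⌋ = 32
(the next term ⌊1330/41^2⌋ = 0, terminating the sum). Summing: v_41(1330!) = 32 = 32.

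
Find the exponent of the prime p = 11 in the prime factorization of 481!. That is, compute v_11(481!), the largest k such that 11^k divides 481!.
v_11(481!) = 46

Legendre's formula: v_p(n!) = Σ_{k ≥ 1} ⌊n / p^k⌋. For p = 11, n = 481, the terms are:
  ⌊481/11^1⌋ = ⌊481/11⌋ = 43
  ⌊481/11^2⌋ = ⌊481/121⌋ = 3
(the next term ⌊481/11^3⌋ = 0, terminating the sum). Summing: v_11(481!) = 43 + 3 = 46.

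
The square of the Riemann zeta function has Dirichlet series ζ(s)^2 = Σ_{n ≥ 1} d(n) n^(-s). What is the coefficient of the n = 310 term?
d(310) = 8

ζ(s)^2 = (Σ 1/m^s)(Σ 1/k^s). The coefficient of 1/n^s in the product is the number of ordered pairs (m, k) with mk = n, which equals d(n). For n = 310, divisors are [1, 2, 5, 10, 31, 62, 155, 310], so d(310) = 8.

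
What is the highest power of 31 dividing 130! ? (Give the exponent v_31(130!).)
v_31(130!) = 4

Legendre's formula: v_p(n!) = Σ_{k ≥ 1} ⌊n / p^k⌋. For p = 31, n = 130, the terms are:
  ⌊130/31^1⌋ = ⌊130/31⌋ = 4
(the next term ⌊130/31^2⌋ = 0, terminating the sum). Summing: v_31(130!) = 4 = 4.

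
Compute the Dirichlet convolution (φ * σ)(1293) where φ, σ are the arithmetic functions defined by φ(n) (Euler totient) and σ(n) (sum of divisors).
(φ * σ)(1293) = 5172

Divisors of 1293: [1, 3, 431, 1293]. For each d | 1293:
  d = 1: φ(1) · σ(1293/1) = 1 · 1728 = 1728
  d = 3: φ(3) · σ(1293/3) = 2 · 432 = 864
  d = 431: φ(431) · σ(1293/431) = 430 · 4 = 1720
  d = 1293: φ(1293) · σ(1293/1293) = 860 · 1 = 860
Summing: (φ * σ)(1293) = 1728 + 864 + 1720 + 860 = 5172.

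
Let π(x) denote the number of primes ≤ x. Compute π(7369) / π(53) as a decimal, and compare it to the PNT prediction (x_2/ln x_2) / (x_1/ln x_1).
π(7369)/π(53) = 938/16 ≈ 58.6250;  PNT prediction ≈ 61.9897.

π(53) = 16 and π(7369) = 938, so π(7369)/π(53) ≈ 58.6250. The PNT-predicted ratio is (7369/ln(7369)) / (53/ln(53)) ≈ 61.9897. The two agree to within a few percent, as expected.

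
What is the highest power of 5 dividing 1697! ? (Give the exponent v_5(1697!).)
v_5(1697!) = 421

Legendre's formula: v_p(n!) = Σ_{k ≥ 1} ⌊n / p^k⌋. For p = 5, n = 1697, the terms are:
  ⌊1697/5^1⌋ = ⌊1697/5⌋ = 339
  ⌊1697/5^2⌋ = ⌊1697/25⌋ = 67
  ⌊1697/5^3⌋ = ⌊1697/125⌋ = 13
  ⌊1697/5^4⌋ = ⌊1697/625⌋ = 2
(the next term ⌊1697/5^5⌋ = 0, terminating the sum). Summing: v_5(1697!) = 339 + 67 + 13 + 2 = 421.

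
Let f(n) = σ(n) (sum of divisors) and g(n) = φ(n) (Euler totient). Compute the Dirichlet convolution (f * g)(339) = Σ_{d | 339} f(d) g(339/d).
(σ * φ)(339) = 1356

Divisors of 339: [1, 3, 113, 339]. For each d | 339:
  d = 1: σ(1) · φ(339/1) = 1 · 224 = 224
  d = 3: σ(3) · φ(339/3) = 4 · 112 = 448
  d = 113: σ(113) · φ(339/113) = 114 · 2 = 228
  d = 339: σ(339) · φ(339/339) = 456 · 1 = 456
Summing: (σ * φ)(339) = 224 + 448 + 228 + 456 = 1356.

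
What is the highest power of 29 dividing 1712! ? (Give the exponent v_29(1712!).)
v_29(1712!) = 61

Legendre's formula: v_p(n!) = Σ_{k ≥ 1} ⌊n / p^k⌋. For p = 29, n = 1712, the terms are:
  ⌊1712/29^1⌋ = ⌊1712/29⌋ = 59
  ⌊1712/29^2⌋ = ⌊1712/841⌋ = 2
(the next term ⌊1712/29^3⌋ = 0, terminating the sum). Summing: v_29(1712!) = 59 + 2 = 61.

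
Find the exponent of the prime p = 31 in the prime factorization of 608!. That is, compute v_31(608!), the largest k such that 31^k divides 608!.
v_31(608!) = 19

Legendre's formula: v_p(n!) = Σ_{k ≥ 1} ⌊n / p^k⌋. For p = 31, n = 608, the terms are:
  ⌊608/31^1⌋ = ⌊608/31⌋ = 19
(the next term ⌊608/31^2⌋ = 0, terminating the sum). Summing: v_31(608!) = 19 = 19.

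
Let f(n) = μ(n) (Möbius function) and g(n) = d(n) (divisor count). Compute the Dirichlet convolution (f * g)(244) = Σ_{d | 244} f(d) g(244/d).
(μ * d)(244) = 1

Divisors of 244: [1, 2, 4, 61, 122, 244]. For each d | 244:
  d = 1: μ(1) · d(244/1) = 1 · 6 = 6
  d = 2: μ(2) · d(244/2) = -1 · 4 = -4
  d = 4: μ(4) · d(244/4) = 0 · 2 = 0
  d = 61: μ(61) · d(244/61) = -1 · 3 = -3
  d = 122: μ(122) · d(244/122) = 1 · 2 = 2
  d = 244: μ(244) · d(244/244) = 0 · 1 = 0
Summing: (μ * d)(244) = 6 + -4 + 0 + -3 + 2 + 0 = 1.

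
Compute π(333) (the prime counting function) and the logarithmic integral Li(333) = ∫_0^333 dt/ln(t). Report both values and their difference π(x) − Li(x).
π(333) = 67;  Li(333) ≈ 74.07;  π(x) − Li(x) ≈ -7.07.

Direct count of primes ≤ 333 gives π(333) = 67. Numerical evaluation of the logarithmic integral gives Li(333) ≈ 74.07. The difference π(x) − Li(x) ≈ -7.07 is typically negative for small/moderate x (Li(x) overestimates), though Littlewood's theorem shows this sign changes infinitely often.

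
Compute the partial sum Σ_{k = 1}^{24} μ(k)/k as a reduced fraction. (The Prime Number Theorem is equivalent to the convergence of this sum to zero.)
Σ μ(k)/k = -249979/223092870

Values of μ(k) for 1 ≤ k ≤ 24: μ(1) = 1, μ(2) = -1, μ(3) = -1, μ(5) = -1, μ(6) = 1, μ(7) = -1, μ(10) = 1, μ(11) = -1, μ(13) = -1, μ(14) = 1, μ(15) = 1, μ(17) = -1, μ(19) = -1, μ(21) = 1, μ(22) = 1, μ(23) = -1, with μ = 0 on non-squarefree integers. Summing μ(k)/k for k where μ(k) ≠ 0 gives -249979/223092870 ≈ -0.0011. (PNT ⟺ this sum → 0 as n → ∞.)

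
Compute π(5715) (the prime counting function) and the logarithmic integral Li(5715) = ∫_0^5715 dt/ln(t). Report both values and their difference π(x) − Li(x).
π(5715) = 752;  Li(5715) ≈ 767.56;  π(x) − Li(x) ≈ -15.56.

Direct count of primes ≤ 5715 gives π(5715) = 752. Numerical evaluation of the logarithmic integral gives Li(5715) ≈ 767.56. The difference π(x) − Li(x) ≈ -15.56 is typically negative for small/moderate x (Li(x) overestimates), though Littlewood's theorem shows this sign changes infinitely often.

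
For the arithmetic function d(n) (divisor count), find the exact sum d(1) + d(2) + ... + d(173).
Σ_{n ≤ 173} d(n) = 919

Compute d(n) for each 1 ≤ n ≤ 173: d(1) = 1, d(2) = 2, d(3) = 2, d(4) = 3, d(5) = 2, d(6) = 4, d(7) = 2, d(8) = 4, d(9) = 3, d(10) = 4, d(11) = 2, d(12) = 6, d(13) = 2, d(14) = 4, d(15) = 4, d(16) = 5, d(17) = 2, d(18) = 6, d(19) = 2, d(20) = 6, d(21) = 4, d(22) = 4, d(23) = 2, d(24) = 8, d(25) = 3, d(26) = 4, d(27) = 4, d(28) = 6, d(29) = 2, d(30) = 8, d(31) = 2, d(32) = 6, d(33) = 4, d(34) = 4, d(35) = 4, d(36) = 9, d(37) = 2, d(38) = 4, d(39) = 4, d(40) = 8, d(41) = 2, d(42) = 8, d(43) = 2, d(44) = 6, d(45) = 6, d(46) = 4, d(47) = 2, d(48) = 10, d(49) = 3, d(50) = 6, d(51) = 4, d(52) = 6, d(53) = 2, d(54) = 8, d(55) = 4, d(56) = 8, d(57) = 4, d(58) = 4, d(59) = 2, d(60) = 12, d(61) = 2, d(62) = 4, d(63) = 6, d(64) = 7, d(65) = 4, d(66) = 8, d(67) = 2, d(68) = 6, d(69) = 4, d(70) = 8, d(71) = 2, d(72) = 12, d(73) = 2, d(74) = 4, d(75) = 6, d(76) = 6, d(77) = 4, d(78) = 8, d(79) = 2, d(80) = 10, d(81) = 5, d(82) = 4, d(83) = 2, d(84) = 12, d(85) = 4, d(86) = 4, d(87) = 4, d(88) = 8, d(89) = 2, d(90) = 12, d(91) = 4, d(92) = 6, d(93) = 4, d(94) = 4, d(95) = 4, d(96) = 12, d(97) = 2, d(98) = 6, d(99) = 6, d(100) = 9, d(101) = 2, d(102) = 8, d(103) = 2, d(104) = 8, d(105) = 8, d(106) = 4, d(107) = 2, d(108) = 12, d(109) = 2, d(110) = 8, d(111) = 4, d(112) = 10, d(113) = 2, d(114) = 8, d(115) = 4, d(116) = 6, d(117) = 6, d(118) = 4, d(119) = 4, d(120) = 16, d(121) = 3, d(122) = 4, d(123) = 4, d(124) = 6, d(125) = 4, d(126) = 12, d(127) = 2, d(128) = 8, d(129) = 4, d(130) = 8, d(131) = 2, d(132) = 12, d(133) = 4, d(134) = 4, d(135) = 8, d(136) = 8, d(137) = 2, d(138) = 8, d(139) = 2, d(140) = 12, d(141) = 4, d(142) = 4, d(143) = 4, d(144) = 15, d(145) = 4, d(146) = 4, d(147) = 6, d(148) = 6, d(149) = 2, d(150) = 12, d(151) = 2, d(152) = 8, d(153) = 6, d(154) = 8, d(155) = 4, d(156) = 12, d(157) = 2, d(158) = 4, d(159) = 4, d(160) = 12, d(161) = 4, d(162) = 10, d(163) = 2, d(164) = 6, d(165) = 8, d(166) = 4, d(167) = 2, d(168) = 16, d(169) = 3, d(170) = 8, d(171) = 6, d(172) = 6, d(173) = 2. Summing all 173 values: 919. (Dirichlet's divisor formula: Σ_{n ≤ x} d(n) = x ln(x) + (2γ − 1) x + O(√x). For x = 173, the asymptotic estimate is ≈ 918.24.)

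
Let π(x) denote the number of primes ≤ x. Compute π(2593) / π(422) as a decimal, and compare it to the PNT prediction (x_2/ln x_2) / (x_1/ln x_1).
π(2593)/π(422) = 378/82 ≈ 4.6098;  PNT prediction ≈ 4.7253.

π(422) = 82 and π(2593) = 378, so π(2593)/π(422) ≈ 4.6098. The PNT-predicted ratio is (2593/ln(2593)) / (422/ln(422)) ≈ 4.7253. The two agree to within a few percent, as expected.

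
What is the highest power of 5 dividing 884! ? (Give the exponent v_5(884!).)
v_5(884!) = 219

Legendre's formula: v_p(n!) = Σ_{k ≥ 1} ⌊n / p^k⌋. For p = 5, n = 884, the terms are:
  ⌊884/5^1⌋ = ⌊884/5⌋ = 176
  ⌊884/5^2⌋ = ⌊884/25⌋ = 35
  ⌊884/5^3⌋ = ⌊884/125⌋ = 7
  ⌊884/5^4⌋ = ⌊884/625⌋ = 1
(the next term ⌊884/5^5⌋ = 0, terminating the sum). Summing: v_5(884!) = 176 + 35 + 7 + 1 = 219.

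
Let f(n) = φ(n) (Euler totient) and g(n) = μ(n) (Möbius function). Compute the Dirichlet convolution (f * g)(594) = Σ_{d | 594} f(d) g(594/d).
(φ * μ)(594) = 0

Divisors of 594: [1, 2, 3, 6, 9, 11, 18, 22, 27, 33, 54, 66, 99, 198, 297, 594]. For each d | 594:
  d = 1: φ(1) · μ(594/1) = 1 · 0 = 0
  d = 2: φ(2) · μ(594/2) = 1 · 0 = 0
  d = 3: φ(3) · μ(594/3) = 2 · 0 = 0
  d = 6: φ(6) · μ(594/6) = 2 · 0 = 0
  d = 9: φ(9) · μ(594/9) = 6 · -1 = -6
  d = 11: φ(11) · μ(594/11) = 10 · 0 = 0
  d = 18: φ(18) · μ(594/18) = 6 · 1 = 6
  d = 22: φ(22) · μ(594/22) = 10 · 0 = 0
  d = 27: φ(27) · μ(594/27) = 18 · 1 = 18
  d = 33: φ(33) · μ(594/33) = 20 · 0 = 0
  d = 54: φ(54) · μ(594/54) = 18 · -1 = -18
  d = 66: φ(66) · μ(594/66) = 20 · 0 = 0
  d = 99: φ(99) · μ(594/99) = 60 · 1 = 60
  d = 198: φ(198) · μ(594/198) = 60 · -1 = -60
  d = 297: φ(297) · μ(594/297) = 180 · -1 = -180
  d = 594: φ(594) · μ(594/594) = 180 · 1 = 180
Summing: (φ * μ)(594) = 0 + 0 + 0 + 0 + -6 + 0 + 6 + 0 + 18 + 0 + -18 + 0 + 60 + -60 + -180 + 180 = 0.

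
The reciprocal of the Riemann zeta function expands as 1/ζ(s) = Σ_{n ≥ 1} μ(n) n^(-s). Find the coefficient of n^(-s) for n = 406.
μ(406) = -1

Factor n = 406 = 2 · 7 · 29. μ(n) = 0 if any exponent ≥ 2 (not squarefree); otherwise μ(n) = (−1)^{ω(n)} where ω(n) is the number of distinct prime factors. Applying: μ(406) = -1.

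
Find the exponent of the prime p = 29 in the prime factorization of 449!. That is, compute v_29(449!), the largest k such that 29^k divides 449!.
v_29(449!) = 15

Legendre's formula: v_p(n!) = Σ_{k ≥ 1} ⌊n / p^k⌋. For p = 29, n = 449, the terms are:
  ⌊449/29^1⌋ = ⌊449/29⌋ = 15
(the next term ⌊449/29^2⌋ = 0, terminating the sum). Summing: v_29(449!) = 15 = 15.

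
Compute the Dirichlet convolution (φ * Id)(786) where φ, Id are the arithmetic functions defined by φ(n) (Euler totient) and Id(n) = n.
(φ * Id)(786) = 3915

Divisors of 786: [1, 2, 3, 6, 131, 262, 393, 786]. For each d | 786:
  d = 1: φ(1) · Id(786/1) = 1 · 786 = 786
  d = 2: φ(2) · Id(786/2) = 1 · 393 = 393
  d = 3: φ(3) · Id(786/3) = 2 · 262 = 524
  d = 6: φ(6) · Id(786/6) = 2 · 131 = 262
  d = 131: φ(131) · Id(786/131) = 130 · 6 = 780
  d = 262: φ(262) · Id(786/262) = 130 · 3 = 390
  d = 393: φ(393) · Id(786/393) = 260 · 2 = 520
  d = 786: φ(786) · Id(786/786) = 260 · 1 = 260
Summing: (φ * Id)(786) = 786 + 393 + 524 + 262 + 780 + 390 + 520 + 260 = 3915.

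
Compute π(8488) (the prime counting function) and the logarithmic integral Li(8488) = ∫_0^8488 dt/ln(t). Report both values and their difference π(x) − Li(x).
π(8488) = 1059;  Li(8488) ≈ 1080.54;  π(x) − Li(x) ≈ -21.54.

Direct count of primes ≤ 8488 gives π(8488) = 1059. Numerical evaluation of the logarithmic integral gives Li(8488) ≈ 1080.54. The difference π(x) − Li(x) ≈ -21.54 is typically negative for small/moderate x (Li(x) overestimates), though Littlewood's theorem shows this sign changes infinitely often.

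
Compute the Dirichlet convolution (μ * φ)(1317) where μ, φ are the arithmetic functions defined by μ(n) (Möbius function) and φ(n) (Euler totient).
(μ * φ)(1317) = 437

Divisors of 1317: [1, 3, 439, 1317]. For each d | 1317:
  d = 1: μ(1) · φ(1317/1) = 1 · 876 = 876
  d = 3: μ(3) · φ(1317/3) = -1 · 438 = -438
  d = 439: μ(439) · φ(1317/439) = -1 · 2 = -2
  d = 1317: μ(1317) · φ(1317/1317) = 1 · 1 = 1
Summing: (μ * φ)(1317) = 876 + -438 + -2 + 1 = 437.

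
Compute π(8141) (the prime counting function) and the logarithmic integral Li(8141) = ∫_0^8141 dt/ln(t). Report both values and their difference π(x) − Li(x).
π(8141) = 1022;  Li(8141) ≈ 1042.09;  π(x) − Li(x) ≈ -20.09.

Direct count of primes ≤ 8141 gives π(8141) = 1022. Numerical evaluation of the logarithmic integral gives Li(8141) ≈ 1042.09. The difference π(x) − Li(x) ≈ -20.09 is typically negative for small/moderate x (Li(x) overestimates), though Littlewood's theorem shows this sign changes infinitely often.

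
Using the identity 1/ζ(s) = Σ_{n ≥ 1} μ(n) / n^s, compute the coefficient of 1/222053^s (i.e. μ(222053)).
μ(222053) = 1

Factor n = 222053 = 13 · 19 · 29 · 31. μ(n) = 0 if any exponent ≥ 2 (not squarefree); otherwise μ(n) = (−1)^{ω(n)} where ω(n) is the number of distinct prime factors. Applying: μ(222053) = 1.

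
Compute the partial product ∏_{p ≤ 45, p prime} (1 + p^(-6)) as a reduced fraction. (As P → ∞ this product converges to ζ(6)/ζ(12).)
∏ = 1359712698137872510059489328104656331148295030771712937358491632747920000/1336862024495300077504819810119357413472366273194284637902602168232026717

The primes p ≤ 45 are [2, 3, 5, 7, 11, 13, 17, 19, 23, 29, 31, 37, 41, 43]. For each, (1 + 1/p^6) = (p^6 + 1)/p^6. Multiplying these fractions over p ∈ [2, 3, 5, 7, 11, 13, 17, 19, 23, 29, 31, 37, 41, 43] gives 1359712698137872510059489328104656331148295030771712937358491632747920000/1336862024495300077504819810119357413472366273194284637902602168232026717. (In the limit P → ∞ this tends to ζ(6)/ζ(12).)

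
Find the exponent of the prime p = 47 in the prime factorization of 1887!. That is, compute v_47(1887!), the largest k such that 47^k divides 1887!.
v_47(1887!) = 40

Legendre's formula: v_p(n!) = Σ_{k ≥ 1} ⌊n / p^k⌋. For p = 47, n = 1887, the terms are:
  ⌊1887/47^1⌋ = ⌊1887/47⌋ = 40
(the next term ⌊1887/47^2⌋ = 0, terminating the sum). Summing: v_47(1887!) = 40 = 40.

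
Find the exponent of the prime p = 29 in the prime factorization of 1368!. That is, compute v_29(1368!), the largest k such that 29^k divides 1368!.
v_29(1368!) = 48

Legendre's formula: v_p(n!) = Σ_{k ≥ 1} ⌊n / p^k⌋. For p = 29, n = 1368, the terms are:
  ⌊1368/29^1⌋ = ⌊1368/29⌋ = 47
  ⌊1368/29^2⌋ = ⌊1368/841⌋ = 1
(the next term ⌊1368/29^3⌋ = 0, terminating the sum). Summing: v_29(1368!) = 47 + 1 = 48.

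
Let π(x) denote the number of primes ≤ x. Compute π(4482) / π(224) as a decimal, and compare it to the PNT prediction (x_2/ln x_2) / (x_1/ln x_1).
π(4482)/π(224) = 608/48 ≈ 12.6667;  PNT prediction ≈ 12.8786.

π(224) = 48 and π(4482) = 608, so π(4482)/π(224) ≈ 12.6667. The PNT-predicted ratio is (4482/ln(4482)) / (224/ln(224)) ≈ 12.8786. The two agree to within a few percent, as expected.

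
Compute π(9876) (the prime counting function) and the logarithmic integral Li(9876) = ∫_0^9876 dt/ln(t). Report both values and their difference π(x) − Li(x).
π(9876) = 1218;  Li(9876) ≈ 1232.66;  π(x) − Li(x) ≈ -14.66.

Direct count of primes ≤ 9876 gives π(9876) = 1218. Numerical evaluation of the logarithmic integral gives Li(9876) ≈ 1232.66. The difference π(x) − Li(x) ≈ -14.66 is typically negative for small/moderate x (Li(x) overestimates), though Littlewood's theorem shows this sign changes infinitely often.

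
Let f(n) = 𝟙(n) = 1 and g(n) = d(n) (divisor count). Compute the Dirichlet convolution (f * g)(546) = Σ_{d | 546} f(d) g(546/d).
(𝟙 * d)(546) = 81

Divisors of 546: [1, 2, 3, 6, 7, 13, 14, 21, 26, 39, 42, 78, 91, 182, 273, 546]. For each d | 546:
  d = 1: 𝟙(1) · d(546/1) = 1 · 16 = 16
  d = 2: 𝟙(2) · d(546/2) = 1 · 8 = 8
  d = 3: 𝟙(3) · d(546/3) = 1 · 8 = 8
  d = 6: 𝟙(6) · d(546/6) = 1 · 4 = 4
  d = 7: 𝟙(7) · d(546/7) = 1 · 8 = 8
  d = 13: 𝟙(13) · d(546/13) = 1 · 8 = 8
  d = 14: 𝟙(14) · d(546/14) = 1 · 4 = 4
  d = 21: 𝟙(21) · d(546/21) = 1 · 4 = 4
  d = 26: 𝟙(26) · d(546/26) = 1 · 4 = 4
  d = 39: 𝟙(39) · d(546/39) = 1 · 4 = 4
  d = 42: 𝟙(42) · d(546/42) = 1 · 2 = 2
  d = 78: 𝟙(78) · d(546/78) = 1 · 2 = 2
  d = 91: 𝟙(91) · d(546/91) = 1 · 4 = 4
  d = 182: 𝟙(182) · d(546/182) = 1 · 2 = 2
  d = 273: 𝟙(273) · d(546/273) = 1 · 2 = 2
  d = 546: 𝟙(546) · d(546/546) = 1 · 1 = 1
Summing: (𝟙 * d)(546) = 16 + 8 + 8 + 4 + 8 + 8 + 4 + 4 + 4 + 4 + 2 + 2 + 4 + 2 + 2 + 1 = 81.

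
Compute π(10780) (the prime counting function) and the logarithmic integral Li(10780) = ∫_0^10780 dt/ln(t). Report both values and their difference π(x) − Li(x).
π(10780) = 1312;  Li(10780) ≈ 1330.48;  π(x) − Li(x) ≈ -18.48.

Direct count of primes ≤ 10780 gives π(10780) = 1312. Numerical evaluation of the logarithmic integral gives Li(10780) ≈ 1330.48. The difference π(x) − Li(x) ≈ -18.48 is typically negative for small/moderate x (Li(x) overestimates), though Littlewood's theorem shows this sign changes infinitely often.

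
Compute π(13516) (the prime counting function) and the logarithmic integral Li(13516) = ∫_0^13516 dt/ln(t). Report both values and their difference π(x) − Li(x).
π(13516) = 1601;  Li(13516) ≈ 1621.47;  π(x) − Li(x) ≈ -20.47.

Direct count of primes ≤ 13516 gives π(13516) = 1601. Numerical evaluation of the logarithmic integral gives Li(13516) ≈ 1621.47. The difference π(x) − Li(x) ≈ -20.47 is typically negative for small/moderate x (Li(x) overestimates), though Littlewood's theorem shows this sign changes infinitely often.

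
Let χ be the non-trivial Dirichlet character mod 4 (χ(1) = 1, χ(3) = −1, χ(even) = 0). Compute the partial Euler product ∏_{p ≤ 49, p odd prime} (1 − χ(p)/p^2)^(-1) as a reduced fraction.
∏ = 114726379539814929565547/125247697987829760000000

The odd primes p ≤ 49 are [3, 5, 7, 11, 13, 17, 19, 23, 29, 31, 37, 41, 43, 47]. For each, χ(p) = 1 if p ≡ 1 mod 4, χ(p) = −1 if p ≡ 3 mod 4. Taking (1 − χ(p)/p^2)^(-1) = p^2/(p^2 − χ(p)): (1 − (-1)/3^2)^(-1) · (1 − (1)/5^2)^(-1) · (1 − (-1)/7^2)^(-1) · (1 − (-1)/11^2)^(-1) · (1 − (1)/13^2)^(-1) · (1 − (1)/17^2)^(-1) · (1 − (-1)/19^2)^(-1) · (1 − (-1)/23^2)^(-1) · (1 − (1)/29^2)^(-1) · (1 − (-1)/31^2)^(-1) · (1 − (1)/37^2)^(-1) · (1 − (1)/41^2)^(-1) · (1 − (-1)/43^2)^(-1) · (1 − (-1)/47^2)^(-1) = 114726379539814929565547/125247697987829760000000.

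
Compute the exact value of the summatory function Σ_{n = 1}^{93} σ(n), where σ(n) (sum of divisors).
Σ_{n ≤ 93} σ(n) = 7141

Compute σ(n) for each 1 ≤ n ≤ 93: σ(1) = 1, σ(2) = 3, σ(3) = 4, σ(4) = 7, σ(5) = 6, σ(6) = 12, σ(7) = 8, σ(8) = 15, σ(9) = 13, σ(10) = 18, σ(11) = 12, σ(12) = 28, σ(13) = 14, σ(14) = 24, σ(15) = 24, σ(16) = 31, σ(17) = 18, σ(18) = 39, σ(19) = 20, σ(20) = 42, σ(21) = 32, σ(22) = 36, σ(23) = 24, σ(24) = 60, σ(25) = 31, σ(26) = 42, σ(27) = 40, σ(28) = 56, σ(29) = 30, σ(30) = 72, σ(31) = 32, σ(32) = 63, σ(33) = 48, σ(34) = 54, σ(35) = 48, σ(36) = 91, σ(37) = 38, σ(38) = 60, σ(39) = 56, σ(40) = 90, σ(41) = 42, σ(42) = 96, σ(43) = 44, σ(44) = 84, σ(45) = 78, σ(46) = 72, σ(47) = 48, σ(48) = 124, σ(49) = 57, σ(50) = 93, σ(51) = 72, σ(52) = 98, σ(53) = 54, σ(54) = 120, σ(55) = 72, σ(56) = 120, σ(57) = 80, σ(58) = 90, σ(59) = 60, σ(60) = 168, σ(61) = 62, σ(62) = 96, σ(63) = 104, σ(64) = 127, σ(65) = 84, σ(66) = 144, σ(67) = 68, σ(68) = 126, σ(69) = 96, σ(70) = 144, σ(71) = 72, σ(72) = 195, σ(73) = 74, σ(74) = 114, σ(75) = 124, σ(76) = 140, σ(77) = 96, σ(78) = 168, σ(79) = 80, σ(80) = 186, σ(81) = 121, σ(82) = 126, σ(83) = 84, σ(84) = 224, σ(85) = 108, σ(86) = 132, σ(87) = 120, σ(88) = 180, σ(89) = 90, σ(90) = 234, σ(91) = 112, σ(92) = 168, σ(93) = 128. Summing all 93 values: 7141. (Average order: Σ_{n ≤ x} σ(n) ~ (π²/12) x². For x = 93, (π²/12)·93² ≈ 7113.52.)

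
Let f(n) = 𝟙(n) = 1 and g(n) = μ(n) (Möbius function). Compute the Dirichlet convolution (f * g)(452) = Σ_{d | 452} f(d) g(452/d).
(𝟙 * μ)(452) = 0

Divisors of 452: [1, 2, 4, 113, 226, 452]. For each d | 452:
  d = 1: 𝟙(1) · μ(452/1) = 1 · 0 = 0
  d = 2: 𝟙(2) · μ(452/2) = 1 · 1 = 1
  d = 4: 𝟙(4) · μ(452/4) = 1 · -1 = -1
  d = 113: 𝟙(113) · μ(452/113) = 1 · 0 = 0
  d = 226: 𝟙(226) · μ(452/226) = 1 · -1 = -1
  d = 452: 𝟙(452) · μ(452/452) = 1 · 1 = 1
Summing: (𝟙 * μ)(452) = 0 + 1 + -1 + 0 + -1 + 1 = 0.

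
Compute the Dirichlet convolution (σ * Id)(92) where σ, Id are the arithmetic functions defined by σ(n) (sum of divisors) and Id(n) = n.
(σ * Id)(92) = 799

Divisors of 92: [1, 2, 4, 23, 46, 92]. For each d | 92:
  d = 1: σ(1) · Id(92/1) = 1 · 92 = 92
  d = 2: σ(2) · Id(92/2) = 3 · 46 = 138
  d = 4: σ(4) · Id(92/4) = 7 · 23 = 161
  d = 23: σ(23) · Id(92/23) = 24 · 4 = 96
  d = 46: σ(46) · Id(92/46) = 72 · 2 = 144
  d = 92: σ(92) · Id(92/92) = 168 · 1 = 168
Summing: (σ * Id)(92) = 92 + 138 + 161 + 96 + 144 + 168 = 799.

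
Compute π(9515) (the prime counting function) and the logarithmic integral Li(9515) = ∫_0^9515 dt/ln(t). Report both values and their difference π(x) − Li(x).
π(9515) = 1178;  Li(9515) ≈ 1193.34;  π(x) − Li(x) ≈ -15.34.

Direct count of primes ≤ 9515 gives π(9515) = 1178. Numerical evaluation of the logarithmic integral gives Li(9515) ≈ 1193.34. The difference π(x) − Li(x) ≈ -15.34 is typically negative for small/moderate x (Li(x) overestimates), though Littlewood's theorem shows this sign changes infinitely often.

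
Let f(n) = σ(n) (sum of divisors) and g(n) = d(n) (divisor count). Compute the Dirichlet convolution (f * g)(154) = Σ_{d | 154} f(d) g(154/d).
(σ * d)(154) = 700

Divisors of 154: [1, 2, 7, 11, 14, 22, 77, 154]. For each d | 154:
  d = 1: σ(1) · d(154/1) = 1 · 8 = 8
  d = 2: σ(2) · d(154/2) = 3 · 4 = 12
  d = 7: σ(7) · d(154/7) = 8 · 4 = 32
  d = 11: σ(11) · d(154/11) = 12 · 4 = 48
  d = 14: σ(14) · d(154/14) = 24 · 2 = 48
  d = 22: σ(22) · d(154/22) = 36 · 2 = 72
  d = 77: σ(77) · d(154/77) = 96 · 2 = 192
  d = 154: σ(154) · d(154/154) = 288 · 1 = 288
Summing: (σ * d)(154) = 8 + 12 + 32 + 48 + 48 + 72 + 192 + 288 = 700.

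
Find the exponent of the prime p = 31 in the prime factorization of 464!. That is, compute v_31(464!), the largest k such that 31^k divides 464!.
v_31(464!) = 14

Legendre's formula: v_p(n!) = Σ_{k ≥ 1} ⌊n / p^k⌋. For p = 31, n = 464, the terms are:
  ⌊464/31^1⌋ = ⌊464/31⌋ = 14
(the next term ⌊464/31^2⌋ = 0, terminating the sum). Summing: v_31(464!) = 14 = 14.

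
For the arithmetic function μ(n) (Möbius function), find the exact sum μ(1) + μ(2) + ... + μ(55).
Σ_{n ≤ 55} μ(n) = -2

Compute μ(n) for each 1 ≤ n ≤ 55: μ(1) = 1, μ(2) = -1, μ(3) = -1, μ(4) = 0, μ(5) = -1, μ(6) = 1, μ(7) = -1, μ(8) = 0, μ(9) = 0, μ(10) = 1, μ(11) = -1, μ(12) = 0, μ(13) = -1, μ(14) = 1, μ(15) = 1, μ(16) = 0, μ(17) = -1, μ(18) = 0, μ(19) = -1, μ(20) = 0, μ(21) = 1, μ(22) = 1, μ(23) = -1, μ(24) = 0, μ(25) = 0, μ(26) = 1, μ(27) = 0, μ(28) = 0, μ(29) = -1, μ(30) = -1, μ(31) = -1, μ(32) = 0, μ(33) = 1, μ(34) = 1, μ(35) = 1, μ(36) = 0, μ(37) = -1, μ(38) = 1, μ(39) = 1, μ(40) = 0, μ(41) = -1, μ(42) = -1, μ(43) = -1, μ(44) = 0, μ(45) = 0, μ(46) = 1, μ(47) = -1, μ(48) = 0, μ(49) = 0, μ(50) = 0, μ(51) = 1, μ(52) = 0, μ(53) = -1, μ(54) = 0, μ(55) = 1. Summing all 55 values: -2. (Mertens function M(x) = Σ_{n ≤ x} μ(n); on average M(x) should be small (PNT ⟺ M(x) = o(x)).)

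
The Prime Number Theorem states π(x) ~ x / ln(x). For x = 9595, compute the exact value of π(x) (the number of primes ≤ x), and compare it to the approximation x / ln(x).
π(9595) = 1184;  x/ln(x) ≈ 1046.46;  relative error ≈ 11.62%.

Directly count primes up to 9595: π(9595) = 1184. The PNT approximation gives 9595/ln(9595) ≈ 9595/9.16900 ≈ 1046.46. Relative error (π(x) − x/ln(x)) / π(x) ≈ 11.62%; the approximation is known to undercount slightly (Li(x) is a better estimate).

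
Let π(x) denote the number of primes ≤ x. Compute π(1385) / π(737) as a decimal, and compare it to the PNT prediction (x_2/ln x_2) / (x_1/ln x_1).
π(1385)/π(737) = 221/130 ≈ 1.7000;  PNT prediction ≈ 1.7153.

π(737) = 130 and π(1385) = 221, so π(1385)/π(737) ≈ 1.7000. The PNT-predicted ratio is (1385/ln(1385)) / (737/ln(737)) ≈ 1.7153. The two agree to within a few percent, as expected.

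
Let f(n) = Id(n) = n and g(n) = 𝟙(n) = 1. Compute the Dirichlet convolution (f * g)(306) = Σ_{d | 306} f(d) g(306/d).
(Id * 𝟙)(306) = 702

Divisors of 306: [1, 2, 3, 6, 9, 17, 18, 34, 51, 102, 153, 306]. For each d | 306:
  d = 1: Id(1) · 𝟙(306/1) = 1 · 1 = 1
  d = 2: Id(2) · 𝟙(306/2) = 2 · 1 = 2
  d = 3: Id(3) · 𝟙(306/3) = 3 · 1 = 3
  d = 6: Id(6) · 𝟙(306/6) = 6 · 1 = 6
  d = 9: Id(9) · 𝟙(306/9) = 9 · 1 = 9
  d = 17: Id(17) · 𝟙(306/17) = 17 · 1 = 17
  d = 18: Id(18) · 𝟙(306/18) = 18 · 1 = 18
  d = 34: Id(34) · 𝟙(306/34) = 34 · 1 = 34
  d = 51: Id(51) · 𝟙(306/51) = 51 · 1 = 51
  d = 102: Id(102) · 𝟙(306/102) = 102 · 1 = 102
  d = 153: Id(153) · 𝟙(306/153) = 153 · 1 = 153
  d = 306: Id(306) · 𝟙(306/306) = 306 · 1 = 306
Summing: (Id * 𝟙)(306) = 1 + 2 + 3 + 6 + 9 + 17 + 18 + 34 + 51 + 102 + 153 + 306 = 702.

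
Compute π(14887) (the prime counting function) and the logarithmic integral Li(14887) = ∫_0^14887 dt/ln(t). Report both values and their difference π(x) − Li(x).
π(14887) = 1744;  Li(14887) ≈ 1764.87;  π(x) − Li(x) ≈ -20.87.

Direct count of primes ≤ 14887 gives π(14887) = 1744. Numerical evaluation of the logarithmic integral gives Li(14887) ≈ 1764.87. The difference π(x) − Li(x) ≈ -20.87 is typically negative for small/moderate x (Li(x) overestimates), though Littlewood's theorem shows this sign changes infinitely often.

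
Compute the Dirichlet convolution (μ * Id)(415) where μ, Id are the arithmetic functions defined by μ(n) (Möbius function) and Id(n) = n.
(μ * Id)(415) = 328

Divisors of 415: [1, 5, 83, 415]. For each d | 415:
  d = 1: μ(1) · Id(415/1) = 1 · 415 = 415
  d = 5: μ(5) · Id(415/5) = -1 · 83 = -83
  d = 83: μ(83) · Id(415/83) = -1 · 5 = -5
  d = 415: μ(415) · Id(415/415) = 1 · 1 = 1
Summing: (μ * Id)(415) = 415 + -83 + -5 + 1 = 328.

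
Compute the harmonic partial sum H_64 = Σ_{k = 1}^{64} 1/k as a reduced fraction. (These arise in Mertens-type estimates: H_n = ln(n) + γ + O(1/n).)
H_64 = 623171679694215690971693339/131362987122535807501262400

Direct summation: H_64 = 1 + 1/2 + ... + 1/64. The least common denominator is lcm(1, ..., 64) = 1182266884102822267511361600; over this denominator the numerator is 1182266884102822267511361600 + 591133442051411133755680800 + 394088961367607422503787200 + 295566721025705566877840400 + 236453376820564453502272320 + 197044480683803711251893600 + 168895269157546038215908800 + 147783360512852783438920200 + 131362987122535807501262400 + 118226688410282226751136160 + 107478807645711115228305600 + 98522240341901855625946800 + 90943606469447866731643200 + 84447634578773019107954400 + 78817792273521484500757440 + 73891680256426391719460100 + 69545110829577780441844800 + 65681493561267903750631200 + 62224572847516961447966400 + 59113344205141113375568080 + 56298423052515346071969600 + 53739403822855557614152800 + 51402908004470533370059200 + 49261120170950927812973400 + 47290675364112890700454464 + 45471803234723933365821600 + 43787662374178602500420800 + 42223817289386509553977200 + 40767823589752491983150400 + 39408896136760742250378720 + 38137641422671686048753600 + 36945840128213195859730050 + 35826269215237038409435200 + 34772555414788890220922400 + 33779053831509207643181760 + 32840746780633951875315600 + 31953159029806007230036800 + 31112286423758480723983200 + 30314535489815955577214400 + 29556672102570556687784040 + 28835777661044445549057600 + 28149211526257673035984800 + 27494578700065634128171200 + 26869701911427778807076400 + 26272597424507161500252480 + 25701454002235266685029600 + 25154614555379197181092800 + 24630560085475463906486700 + 24127895593935148316558400 + 23645337682056445350227232 + 23181703609859260147281600 + 22735901617361966682910800 + 22306922341562684292667200 + 21893831187089301250210400 + 21495761529142223045661120 + 21111908644693254776988600 + 20741524282505653815988800 + 20383911794876245991575200 + 20038421764454614703582400 + 19704448068380371125189360 + 19381424329554463401825600 + 19068820711335843024376800 + 18766141017505115357323200 + 18472920064106597929865025 = 5608545117247941218745240051, so H_64 = 5608545117247941218745240051/1182266884102822267511361600; reducing by gcd(5608545117247941218745240051, 1182266884102822267511361600) = 9 gives 623171679694215690971693339/131362987122535807501262400 ≈ 4.74389. (The PNT-adjacent estimate ln(64) + γ ≈ 4.73610 matches within O(1/n).)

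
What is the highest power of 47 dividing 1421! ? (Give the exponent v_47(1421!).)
v_47(1421!) = 30

Legendre's formula: v_p(n!) = Σ_{k ≥ 1} ⌊n / p^k⌋. For p = 47, n = 1421, the terms are:
  ⌊1421/47^1⌋ = ⌊1421/47⌋ = 30
(the next term ⌊1421/47^2⌋ = 0, terminating the sum). Summing: v_47(1421!) = 30 = 30.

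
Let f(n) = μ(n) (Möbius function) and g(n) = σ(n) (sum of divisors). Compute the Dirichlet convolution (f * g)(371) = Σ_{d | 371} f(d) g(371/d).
(μ * σ)(371) = 371

Divisors of 371: [1, 7, 53, 371]. For each d | 371:
  d = 1: μ(1) · σ(371/1) = 1 · 432 = 432
  d = 7: μ(7) · σ(371/7) = -1 · 54 = -54
  d = 53: μ(53) · σ(371/53) = -1 · 8 = -8
  d = 371: μ(371) · σ(371/371) = 1 · 1 = 1
Summing: (μ * σ)(371) = 432 + -54 + -8 + 1 = 371.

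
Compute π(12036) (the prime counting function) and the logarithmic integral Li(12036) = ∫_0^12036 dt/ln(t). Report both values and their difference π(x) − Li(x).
π(12036) = 1440;  Li(12036) ≈ 1464.93;  π(x) − Li(x) ≈ -24.93.

Direct count of primes ≤ 12036 gives π(12036) = 1440. Numerical evaluation of the logarithmic integral gives Li(12036) ≈ 1464.93. The difference π(x) − Li(x) ≈ -24.93 is typically negative for small/moderate x (Li(x) overestimates), though Littlewood's theorem shows this sign changes infinitely often.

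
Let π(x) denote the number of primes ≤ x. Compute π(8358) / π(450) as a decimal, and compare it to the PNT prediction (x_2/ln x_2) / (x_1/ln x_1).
π(8358)/π(450) = 1046/87 ≈ 12.0230;  PNT prediction ≈ 12.5644.

π(450) = 87 and π(8358) = 1046, so π(8358)/π(450) ≈ 12.0230. The PNT-predicted ratio is (8358/ln(8358)) / (450/ln(450)) ≈ 12.5644. The two agree to within a few percent, as expected.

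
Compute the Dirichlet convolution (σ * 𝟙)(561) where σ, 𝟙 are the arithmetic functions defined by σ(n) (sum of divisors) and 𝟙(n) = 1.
(σ * 𝟙)(561) = 1235

Divisors of 561: [1, 3, 11, 17, 33, 51, 187, 561]. For each d | 561:
  d = 1: σ(1) · 𝟙(561/1) = 1 · 1 = 1
  d = 3: σ(3) · 𝟙(561/3) = 4 · 1 = 4
  d = 11: σ(11) · 𝟙(561/11) = 12 · 1 = 12
  d = 17: σ(17) · 𝟙(561/17) = 18 · 1 = 18
  d = 33: σ(33) · 𝟙(561/33) = 48 · 1 = 48
  d = 51: σ(51) · 𝟙(561/51) = 72 · 1 = 72
  d = 187: σ(187) · 𝟙(561/187) = 216 · 1 = 216
  d = 561: σ(561) · 𝟙(561/561) = 864 · 1 = 864
Summing: (σ * 𝟙)(561) = 1 + 4 + 12 + 18 + 48 + 72 + 216 + 864 = 1235.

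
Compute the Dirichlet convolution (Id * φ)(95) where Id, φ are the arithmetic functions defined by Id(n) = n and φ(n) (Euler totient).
(Id * φ)(95) = 333

Divisors of 95: [1, 5, 19, 95]. For each d | 95:
  d = 1: Id(1) · φ(95/1) = 1 · 72 = 72
  d = 5: Id(5) · φ(95/5) = 5 · 18 = 90
  d = 19: Id(19) · φ(95/19) = 19 · 4 = 76
  d = 95: Id(95) · φ(95/95) = 95 · 1 = 95
Summing: (Id * φ)(95) = 72 + 90 + 76 + 95 = 333.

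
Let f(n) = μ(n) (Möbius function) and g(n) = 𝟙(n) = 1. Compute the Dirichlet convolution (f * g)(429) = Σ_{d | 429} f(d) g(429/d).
(μ * 𝟙)(429) = 0

Divisors of 429: [1, 3, 11, 13, 33, 39, 143, 429]. For each d | 429:
  d = 1: μ(1) · 𝟙(429/1) = 1 · 1 = 1
  d = 3: μ(3) · 𝟙(429/3) = -1 · 1 = -1
  d = 11: μ(11) · 𝟙(429/11) = -1 · 1 = -1
  d = 13: μ(13) · 𝟙(429/13) = -1 · 1 = -1
  d = 33: μ(33) · 𝟙(429/33) = 1 · 1 = 1
  d = 39: μ(39) · 𝟙(429/39) = 1 · 1 = 1
  d = 143: μ(143) · 𝟙(429/143) = 1 · 1 = 1
  d = 429: μ(429) · 𝟙(429/429) = -1 · 1 = -1
Summing: (μ * 𝟙)(429) = 1 + -1 + -1 + -1 + 1 + 1 + 1 + -1 = 0.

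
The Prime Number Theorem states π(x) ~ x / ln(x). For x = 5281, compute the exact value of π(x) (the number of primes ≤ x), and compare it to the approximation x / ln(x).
π(5281) = 701;  x/ln(x) ≈ 616.08;  relative error ≈ 12.11%.

Directly count primes up to 5281: π(5281) = 701. The PNT approximation gives 5281/ln(5281) ≈ 5281/8.57187 ≈ 616.08. Relative error (π(x) − x/ln(x)) / π(x) ≈ 12.11%; the approximation is known to undercount slightly (Li(x) is a better estimate).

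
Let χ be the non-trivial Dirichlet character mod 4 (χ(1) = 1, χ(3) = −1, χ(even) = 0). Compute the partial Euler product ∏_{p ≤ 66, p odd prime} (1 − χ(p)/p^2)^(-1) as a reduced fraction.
∏ = 41649646786025278187758845901/45453901250007819878400000000

The odd primes p ≤ 66 are [3, 5, 7, 11, 13, 17, 19, 23, 29, 31, 37, 41, 43, 47, 53, 59, 61]. For each, χ(p) = 1 if p ≡ 1 mod 4, χ(p) = −1 if p ≡ 3 mod 4. Taking (1 − χ(p)/p^2)^(-1) = p^2/(p^2 − χ(p)): (1 − (-1)/3^2)^(-1) · (1 − (1)/5^2)^(-1) · (1 − (-1)/7^2)^(-1) · (1 − (-1)/11^2)^(-1) · (1 − (1)/13^2)^(-1) · (1 − (1)/17^2)^(-1) · (1 − (-1)/19^2)^(-1) · (1 − (-1)/23^2)^(-1) · (1 − (1)/29^2)^(-1) · (1 − (-1)/31^2)^(-1) · (1 − (1)/37^2)^(-1) · (1 − (1)/41^2)^(-1) · (1 − (-1)/43^2)^(-1) · (1 − (-1)/47^2)^(-1) · (1 − (1)/53^2)^(-1) · (1 − (-1)/59^2)^(-1) · (1 − (1)/61^2)^(-1) = 41649646786025278187758845901/45453901250007819878400000000.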